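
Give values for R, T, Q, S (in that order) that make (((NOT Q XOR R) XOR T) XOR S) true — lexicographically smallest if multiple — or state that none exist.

R=0, T=0, Q=0, S=0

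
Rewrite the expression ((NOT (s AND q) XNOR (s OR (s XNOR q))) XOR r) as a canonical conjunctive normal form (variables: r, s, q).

(r OR s OR NOT q) AND (r OR NOT s OR NOT q) AND (NOT r OR s OR q) AND (NOT r OR NOT s OR q)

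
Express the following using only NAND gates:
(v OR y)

((v NAND v) NAND (y NAND y))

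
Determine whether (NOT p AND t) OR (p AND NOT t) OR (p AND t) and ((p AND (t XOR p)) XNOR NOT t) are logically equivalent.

Yes, they are equivalent — the two output columns agree on all 4 assignments:
p | t | Expression 1 | Expression 2
-----------------------------------
0 | 0 | 0 | 0
0 | 1 | 1 | 1
1 | 0 | 1 | 1
1 | 1 | 1 | 1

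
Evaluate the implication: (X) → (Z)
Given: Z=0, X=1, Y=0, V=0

Antecedent (X) = 1; consequent (Z) = 0.
1 → 0 = 0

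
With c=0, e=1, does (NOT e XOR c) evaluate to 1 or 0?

Substituting: (NOT 1 XOR 0)
= 0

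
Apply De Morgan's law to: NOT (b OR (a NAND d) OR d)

NOT b AND NOT (a NAND d) AND NOT d
De Morgan's: NOT(OR of terms) = AND of negations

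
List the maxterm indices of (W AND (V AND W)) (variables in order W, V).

ΠM(0, 1, 2) = (W OR V) AND (W OR NOT V) AND (NOT W OR V)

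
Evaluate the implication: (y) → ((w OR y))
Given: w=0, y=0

Antecedent (y) = 0; consequent ((w OR y)) = 0.
0 → 0 = 1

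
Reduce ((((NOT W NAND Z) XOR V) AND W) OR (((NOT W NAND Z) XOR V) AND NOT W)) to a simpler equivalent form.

By distribution ((E AND v) OR (E AND NOT v) = E):
= ((NOT W NAND Z) XOR V)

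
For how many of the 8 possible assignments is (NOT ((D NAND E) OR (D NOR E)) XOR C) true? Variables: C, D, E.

Satisfying assignments: (0,1,1), (1,0,0), (1,0,1), (1,1,0)
Count: 4 out of 8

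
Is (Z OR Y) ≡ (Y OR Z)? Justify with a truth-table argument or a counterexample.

Yes, they are equivalent — the two output columns agree on all 4 assignments:
Y | Z | Expression 1 | Expression 2
-----------------------------------
0 | 0 | 0 | 0
0 | 1 | 1 | 1
1 | 0 | 1 | 1
1 | 1 | 1 | 1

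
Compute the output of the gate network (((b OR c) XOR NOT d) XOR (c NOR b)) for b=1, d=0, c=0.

Substituting: (((1 OR 0) XOR NOT 0) XOR (0 NOR 1))
= 0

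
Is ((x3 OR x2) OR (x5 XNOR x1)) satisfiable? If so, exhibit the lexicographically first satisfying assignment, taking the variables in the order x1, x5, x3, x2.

x1=0, x5=0, x3=0, x2=0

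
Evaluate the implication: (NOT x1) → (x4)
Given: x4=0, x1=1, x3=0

Antecedent (NOT x1) = 0; consequent (x4) = 0.
0 → 0 = 1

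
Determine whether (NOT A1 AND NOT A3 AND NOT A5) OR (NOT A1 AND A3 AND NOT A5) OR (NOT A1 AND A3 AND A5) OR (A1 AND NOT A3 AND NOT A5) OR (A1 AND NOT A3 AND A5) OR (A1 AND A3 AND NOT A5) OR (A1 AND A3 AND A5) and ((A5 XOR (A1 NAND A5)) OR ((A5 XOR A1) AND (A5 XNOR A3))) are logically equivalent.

Yes, they are equivalent — the two output columns agree on all 8 assignments:
A1 | A3 | A5 | Expression 1 | Expression 2
------------------------------------------
0 | 0 | 0 | 1 | 1
0 | 0 | 1 | 0 | 0
0 | 1 | 0 | 1 | 1
0 | 1 | 1 | 1 | 1
1 | 0 | 0 | 1 | 1
1 | 0 | 1 | 1 | 1
1 | 1 | 0 | 1 | 1
1 | 1 | 1 | 1 | 1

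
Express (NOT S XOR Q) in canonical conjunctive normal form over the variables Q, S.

(Q OR NOT S) AND (NOT Q OR S)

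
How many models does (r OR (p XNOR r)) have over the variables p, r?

Satisfying assignments: (0,0), (0,1), (1,1)
Count: 3 out of 4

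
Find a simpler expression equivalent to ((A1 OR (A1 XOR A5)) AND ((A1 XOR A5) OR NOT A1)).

By distribution ((E OR v) AND (E OR NOT v) = E):
= (A1 XOR A5)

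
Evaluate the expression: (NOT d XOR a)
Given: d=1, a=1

Substituting: (NOT 1 XOR 1)
= 1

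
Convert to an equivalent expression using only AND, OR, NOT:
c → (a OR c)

NOT c OR (a OR c)
(Implication elimination: A → B = NOT A OR B)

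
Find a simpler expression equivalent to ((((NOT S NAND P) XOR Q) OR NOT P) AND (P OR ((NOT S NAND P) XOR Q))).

By distribution ((E OR v) AND (E OR NOT v) = E):
= ((NOT S NAND P) XOR Q)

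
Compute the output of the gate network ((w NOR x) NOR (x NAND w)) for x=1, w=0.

Substituting: ((0 NOR 1) NOR (1 NAND 0))
= 0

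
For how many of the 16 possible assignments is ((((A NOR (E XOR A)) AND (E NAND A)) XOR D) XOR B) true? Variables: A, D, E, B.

Satisfying assignments: (0,0,0,0), (0,0,1,1), (0,1,0,1), (0,1,1,0), (1,0,0,1), (1,0,1,1), (1,1,0,0), (1,1,1,0)
Count: 8 out of 16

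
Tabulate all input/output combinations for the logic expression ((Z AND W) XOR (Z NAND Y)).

Z | Y | W | Output
------------------
0 | 0 | 0 | 1
0 | 0 | 1 | 1
0 | 1 | 0 | 1
0 | 1 | 1 | 1
1 | 0 | 0 | 1
1 | 0 | 1 | 0
1 | 1 | 0 | 0
1 | 1 | 1 | 1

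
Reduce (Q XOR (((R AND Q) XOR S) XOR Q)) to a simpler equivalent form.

By XOR self-cancellation ((E XOR v) XOR v = E):
= ((R AND Q) XOR S)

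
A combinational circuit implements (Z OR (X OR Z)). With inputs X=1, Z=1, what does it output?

Substituting: (1 OR (1 OR 1))
= 1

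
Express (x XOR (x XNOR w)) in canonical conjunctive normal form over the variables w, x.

(NOT w OR x) AND (NOT w OR NOT x)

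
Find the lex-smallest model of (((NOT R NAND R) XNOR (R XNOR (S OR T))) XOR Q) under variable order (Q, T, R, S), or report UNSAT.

Q=0, T=0, R=0, S=0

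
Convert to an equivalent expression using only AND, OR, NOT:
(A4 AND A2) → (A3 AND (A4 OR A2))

NOT (A4 AND A2) OR (A3 AND (A4 OR A2))
(Implication elimination: A → B = NOT A OR B)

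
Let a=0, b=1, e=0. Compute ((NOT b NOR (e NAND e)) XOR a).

Substituting: ((NOT 1 NOR (0 NAND 0)) XOR 0)
= 0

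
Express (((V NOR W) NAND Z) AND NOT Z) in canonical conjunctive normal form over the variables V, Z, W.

(V OR NOT Z OR W) AND (V OR NOT Z OR NOT W) AND (NOT V OR NOT Z OR W) AND (NOT V OR NOT Z OR NOT W)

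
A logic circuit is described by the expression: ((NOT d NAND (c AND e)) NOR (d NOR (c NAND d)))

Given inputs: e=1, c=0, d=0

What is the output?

Substituting: ((NOT 0 NAND (0 AND 1)) NOR (0 NOR (0 NAND 0)))
= 0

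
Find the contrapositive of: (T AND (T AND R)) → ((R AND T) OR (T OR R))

Contrapositive: NOT ((R AND T) OR (T OR R)) → NOT (T AND (T AND R))
Note: A statement and its contrapositive are logically equivalent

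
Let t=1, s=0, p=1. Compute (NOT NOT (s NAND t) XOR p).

Substituting: (NOT NOT (0 NAND 1) XOR 1)
= 0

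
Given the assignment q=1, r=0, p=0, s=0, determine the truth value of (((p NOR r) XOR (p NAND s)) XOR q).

Substituting: (((0 NOR 0) XOR (0 NAND 0)) XOR 1)
= 1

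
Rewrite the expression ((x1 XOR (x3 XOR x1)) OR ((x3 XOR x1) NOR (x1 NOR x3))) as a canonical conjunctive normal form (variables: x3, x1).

(x3 OR x1) AND (x3 OR NOT x1)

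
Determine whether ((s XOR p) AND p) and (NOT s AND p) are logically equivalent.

Yes, they are equivalent — the two output columns agree on all 4 assignments:
s | p | Expression 1 | Expression 2
-----------------------------------
0 | 0 | 0 | 0
0 | 1 | 1 | 1
1 | 0 | 0 | 0
1 | 1 | 0 | 0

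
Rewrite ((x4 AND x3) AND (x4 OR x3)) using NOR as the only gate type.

((((x4 NOR x4) NOR (x3 NOR x3)) NOR ((x4 NOR x4) NOR (x3 NOR x3))) NOR (((x4 NOR x3) NOR (x4 NOR x3)) NOR ((x4 NOR x3) NOR (x4 NOR x3))))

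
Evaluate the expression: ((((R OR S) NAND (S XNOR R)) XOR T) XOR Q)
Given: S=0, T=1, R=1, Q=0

Substituting: ((((1 OR 0) NAND (0 XNOR 1)) XOR 1) XOR 0)
= 0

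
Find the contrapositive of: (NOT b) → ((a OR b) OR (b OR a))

Contrapositive: NOT ((a OR b) OR (b OR a)) → b
Note: A statement and its contrapositive are logically equivalent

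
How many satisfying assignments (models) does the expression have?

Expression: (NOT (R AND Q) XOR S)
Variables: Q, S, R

Satisfying assignments: (0,0,0), (0,0,1), (1,0,0), (1,1,1)
Count: 4 out of 8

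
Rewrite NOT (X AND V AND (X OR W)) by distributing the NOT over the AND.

NOT X OR NOT V OR NOT (X OR W)
De Morgan's: NOT(AND of terms) = OR of negations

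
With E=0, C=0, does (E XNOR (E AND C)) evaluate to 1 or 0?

Substituting: (0 XNOR (0 AND 0))
= 1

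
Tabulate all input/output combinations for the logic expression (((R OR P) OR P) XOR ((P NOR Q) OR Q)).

R | Q | P | Output
------------------
0 | 0 | 0 | 1
0 | 0 | 1 | 1
0 | 1 | 0 | 1
0 | 1 | 1 | 0
1 | 0 | 0 | 0
1 | 0 | 1 | 1
1 | 1 | 0 | 0
1 | 1 | 1 | 0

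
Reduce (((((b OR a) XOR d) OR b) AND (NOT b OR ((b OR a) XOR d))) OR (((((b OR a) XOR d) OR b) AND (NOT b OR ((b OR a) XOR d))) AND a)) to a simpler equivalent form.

By absorption (E OR (E AND v) = E) then distribution ((E OR v) AND (E OR NOT v) = E):
= ((b OR a) XOR d)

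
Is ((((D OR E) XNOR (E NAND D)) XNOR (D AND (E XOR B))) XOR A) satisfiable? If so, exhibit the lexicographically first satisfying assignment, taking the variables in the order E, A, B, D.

E=0, A=0, B=0, D=0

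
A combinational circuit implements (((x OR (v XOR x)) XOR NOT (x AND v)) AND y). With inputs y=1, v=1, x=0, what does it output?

Substituting: (((0 OR (1 XOR 0)) XOR NOT (0 AND 1)) AND 1)
= 0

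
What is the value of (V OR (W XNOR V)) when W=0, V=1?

Substituting: (1 OR (0 XNOR 1))
= 1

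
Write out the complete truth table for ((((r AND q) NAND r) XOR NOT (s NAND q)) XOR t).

q | r | s | t | Output
----------------------
0 | 0 | 0 | 0 | 1
0 | 0 | 0 | 1 | 0
0 | 0 | 1 | 0 | 1
0 | 0 | 1 | 1 | 0
0 | 1 | 0 | 0 | 1
0 | 1 | 0 | 1 | 0
0 | 1 | 1 | 0 | 1
0 | 1 | 1 | 1 | 0
1 | 0 | 0 | 0 | 1
1 | 0 | 0 | 1 | 0
1 | 0 | 1 | 0 | 0
1 | 0 | 1 | 1 | 1
1 | 1 | 0 | 0 | 0
1 | 1 | 0 | 1 | 1
1 | 1 | 1 | 0 | 1
1 | 1 | 1 | 1 | 0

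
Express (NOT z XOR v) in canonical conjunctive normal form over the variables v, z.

(v OR NOT z) AND (NOT v OR z)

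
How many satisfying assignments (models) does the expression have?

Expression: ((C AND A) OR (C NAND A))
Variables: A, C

Satisfying assignments: (0,0), (0,1), (1,0), (1,1)
Count: 4 out of 4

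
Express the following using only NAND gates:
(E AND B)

((E NAND B) NAND (E NAND B))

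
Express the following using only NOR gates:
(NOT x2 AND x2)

(((x2 NOR x2) NOR (x2 NOR x2)) NOR (x2 NOR x2))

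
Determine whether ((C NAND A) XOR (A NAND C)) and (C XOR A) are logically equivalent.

No. Counterexample: with A=0, C=1, Expression 1 = 0 but Expression 2 = 1.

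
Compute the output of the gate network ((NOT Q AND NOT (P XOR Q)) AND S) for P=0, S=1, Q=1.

Substituting: ((NOT 1 AND NOT (0 XOR 1)) AND 1)
= 0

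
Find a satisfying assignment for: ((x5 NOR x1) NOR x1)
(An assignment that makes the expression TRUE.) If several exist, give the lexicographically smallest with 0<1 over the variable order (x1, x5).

x1=0, x5=1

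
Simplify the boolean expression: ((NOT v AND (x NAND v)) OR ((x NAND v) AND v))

By distribution ((E AND v) OR (E AND NOT v) = E):
= (x NAND v)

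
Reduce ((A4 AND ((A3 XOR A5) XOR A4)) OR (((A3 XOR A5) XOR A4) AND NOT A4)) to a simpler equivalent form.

By distribution ((E AND v) OR (E AND NOT v) = E):
= ((A3 XOR A5) XOR A4)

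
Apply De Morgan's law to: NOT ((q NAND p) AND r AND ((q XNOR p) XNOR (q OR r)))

NOT (q NAND p) OR NOT r OR NOT ((q XNOR p) XNOR (q OR r))
De Morgan's: NOT(AND of terms) = OR of negations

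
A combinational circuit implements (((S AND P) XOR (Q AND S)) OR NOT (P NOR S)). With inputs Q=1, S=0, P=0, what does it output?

Substituting: (((0 AND 0) XOR (1 AND 0)) OR NOT (0 NOR 0))
= 0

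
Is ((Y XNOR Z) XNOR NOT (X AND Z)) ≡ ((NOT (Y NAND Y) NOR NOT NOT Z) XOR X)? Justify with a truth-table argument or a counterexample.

No. Counterexample: with Y=0, X=1, Z=0, Expression 1 = 1 but Expression 2 = 0.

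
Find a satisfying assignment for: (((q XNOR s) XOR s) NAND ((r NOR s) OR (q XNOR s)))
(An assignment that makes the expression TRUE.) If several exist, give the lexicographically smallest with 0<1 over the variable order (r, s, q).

r=0, s=0, q=1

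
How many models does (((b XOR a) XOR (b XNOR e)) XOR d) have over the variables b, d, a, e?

Satisfying assignments: (0,0,0,0), (0,0,1,1), (0,1,0,1), (0,1,1,0), (1,0,0,0), (1,0,1,1), (1,1,0,1), (1,1,1,0)
Count: 8 out of 16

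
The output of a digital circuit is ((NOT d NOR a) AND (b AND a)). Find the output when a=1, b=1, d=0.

Substituting: ((NOT 0 NOR 1) AND (1 AND 1))
= 0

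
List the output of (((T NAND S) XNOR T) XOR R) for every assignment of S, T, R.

S | T | R | Output
------------------
0 | 0 | 0 | 0
0 | 0 | 1 | 1
0 | 1 | 0 | 1
0 | 1 | 1 | 0
1 | 0 | 0 | 0
1 | 0 | 1 | 1
1 | 1 | 0 | 0
1 | 1 | 1 | 1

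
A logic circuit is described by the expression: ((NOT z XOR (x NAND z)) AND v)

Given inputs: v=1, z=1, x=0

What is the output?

Substituting: ((NOT 1 XOR (0 NAND 1)) AND 1)
= 1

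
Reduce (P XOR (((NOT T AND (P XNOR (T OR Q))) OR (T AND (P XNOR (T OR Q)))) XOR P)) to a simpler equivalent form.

By XOR self-cancellation ((E XOR v) XOR v = E) then distribution ((E AND v) OR (E AND NOT v) = E):
= (P XNOR (T OR Q))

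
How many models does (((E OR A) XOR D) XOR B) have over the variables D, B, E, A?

Satisfying assignments: (0,0,0,1), (0,0,1,0), (0,0,1,1), (0,1,0,0), (1,0,0,0), (1,1,0,1), (1,1,1,0), (1,1,1,1)
Count: 8 out of 16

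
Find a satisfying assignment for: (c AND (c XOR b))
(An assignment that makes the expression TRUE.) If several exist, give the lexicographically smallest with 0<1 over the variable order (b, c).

b=0, c=1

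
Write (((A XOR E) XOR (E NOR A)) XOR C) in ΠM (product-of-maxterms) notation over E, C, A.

ΠM(2, 3, 5, 6) = (E OR NOT C OR A) AND (E OR NOT C OR NOT A) AND (NOT E OR C OR NOT A) AND (NOT E OR NOT C OR A)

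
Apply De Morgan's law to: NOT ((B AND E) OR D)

NOT (B AND E) AND NOT D
De Morgan's: NOT(OR of terms) = AND of negations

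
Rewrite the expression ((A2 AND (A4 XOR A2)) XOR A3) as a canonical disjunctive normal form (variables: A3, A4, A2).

(NOT A3 AND NOT A4 AND A2) OR (A3 AND NOT A4 AND NOT A2) OR (A3 AND A4 AND NOT A2) OR (A3 AND A4 AND A2)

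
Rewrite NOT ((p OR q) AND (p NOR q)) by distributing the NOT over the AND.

NOT (p OR q) OR NOT (p NOR q)
De Morgan's: NOT(AND of terms) = OR of negations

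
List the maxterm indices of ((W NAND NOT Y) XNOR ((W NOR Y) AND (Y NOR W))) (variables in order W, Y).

ΠM(1, 3) = (W OR NOT Y) AND (NOT W OR NOT Y)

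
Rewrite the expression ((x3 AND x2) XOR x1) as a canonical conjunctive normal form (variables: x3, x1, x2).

(x3 OR x1 OR x2) AND (x3 OR x1 OR NOT x2) AND (NOT x3 OR x1 OR x2) AND (NOT x3 OR NOT x1 OR NOT x2)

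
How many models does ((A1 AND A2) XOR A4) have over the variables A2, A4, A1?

Satisfying assignments: (0,1,0), (0,1,1), (1,0,1), (1,1,0)
Count: 4 out of 8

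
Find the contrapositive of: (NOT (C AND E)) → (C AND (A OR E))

Contrapositive: NOT (C AND (A OR E)) → (C AND E)
Note: A statement and its contrapositive are logically equivalent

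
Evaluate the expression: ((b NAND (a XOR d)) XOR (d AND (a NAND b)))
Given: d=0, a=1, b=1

Substituting: ((1 NAND (1 XOR 0)) XOR (0 AND (1 NAND 1)))
= 0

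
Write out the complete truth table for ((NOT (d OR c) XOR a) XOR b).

d | c | a | b | Output
----------------------
0 | 0 | 0 | 0 | 1
0 | 0 | 0 | 1 | 0
0 | 0 | 1 | 0 | 0
0 | 0 | 1 | 1 | 1
0 | 1 | 0 | 0 | 0
0 | 1 | 0 | 1 | 1
0 | 1 | 1 | 0 | 1
0 | 1 | 1 | 1 | 0
1 | 0 | 0 | 0 | 0
1 | 0 | 0 | 1 | 1
1 | 0 | 1 | 0 | 1
1 | 0 | 1 | 1 | 0
1 | 1 | 0 | 0 | 0
1 | 1 | 0 | 1 | 1
1 | 1 | 1 | 0 | 1
1 | 1 | 1 | 1 | 0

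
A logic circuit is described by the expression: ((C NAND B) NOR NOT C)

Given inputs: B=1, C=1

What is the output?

Substituting: ((1 NAND 1) NOR NOT 1)
= 1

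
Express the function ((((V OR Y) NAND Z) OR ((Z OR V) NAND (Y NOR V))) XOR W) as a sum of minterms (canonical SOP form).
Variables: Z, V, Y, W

Σm(0, 2, 4, 6, 8, 10, 12, 14) = (NOT Z AND NOT V AND NOT Y AND NOT W) OR (NOT Z AND NOT V AND Y AND NOT W) OR (NOT Z AND V AND NOT Y AND NOT W) OR (NOT Z AND V AND Y AND NOT W) OR (Z AND NOT V AND NOT Y AND NOT W) OR (Z AND NOT V AND Y AND NOT W) OR (Z AND V AND NOT Y AND NOT W) OR (Z AND V AND Y AND NOT W)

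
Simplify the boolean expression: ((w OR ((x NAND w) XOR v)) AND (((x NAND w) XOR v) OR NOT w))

By distribution ((E OR v) AND (E OR NOT v) = E):
= ((x NAND w) XOR v)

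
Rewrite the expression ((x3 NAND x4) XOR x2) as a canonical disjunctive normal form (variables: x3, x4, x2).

(NOT x3 AND NOT x4 AND NOT x2) OR (NOT x3 AND x4 AND NOT x2) OR (x3 AND NOT x4 AND NOT x2) OR (x3 AND x4 AND x2)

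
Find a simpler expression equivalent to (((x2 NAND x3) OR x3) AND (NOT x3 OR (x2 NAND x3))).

By distribution ((E OR v) AND (E OR NOT v) = E):
= (x2 NAND x3)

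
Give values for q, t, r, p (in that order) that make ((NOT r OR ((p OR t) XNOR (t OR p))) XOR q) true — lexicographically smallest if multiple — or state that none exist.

q=0, t=0, r=0, p=0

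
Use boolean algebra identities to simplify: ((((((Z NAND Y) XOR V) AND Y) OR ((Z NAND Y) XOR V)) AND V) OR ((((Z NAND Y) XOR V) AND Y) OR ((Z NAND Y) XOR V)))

By absorption (E OR (E AND v) = E) then absorption (E OR (E AND v) = E):
= ((Z NAND Y) XOR V)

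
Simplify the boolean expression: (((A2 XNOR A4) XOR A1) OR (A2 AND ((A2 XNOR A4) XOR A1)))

By absorption (E OR (E AND v) = E):
= ((A2 XNOR A4) XOR A1)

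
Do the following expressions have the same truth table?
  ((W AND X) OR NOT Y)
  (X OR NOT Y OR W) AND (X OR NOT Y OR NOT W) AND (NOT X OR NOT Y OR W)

Yes, they are equivalent — the two output columns agree on all 8 assignments:
X | Y | W | Expression 1 | Expression 2
---------------------------------------
0 | 0 | 0 | 1 | 1
0 | 0 | 1 | 1 | 1
0 | 1 | 0 | 0 | 0
0 | 1 | 1 | 0 | 0
1 | 0 | 0 | 1 | 1
1 | 0 | 1 | 1 | 1
1 | 1 | 0 | 0 | 0
1 | 1 | 1 | 1 | 1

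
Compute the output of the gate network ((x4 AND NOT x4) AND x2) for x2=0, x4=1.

Substituting: ((1 AND NOT 1) AND 0)
= 0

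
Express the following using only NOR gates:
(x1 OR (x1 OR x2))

((x1 NOR ((x1 NOR x2) NOR (x1 NOR x2))) NOR (x1 NOR ((x1 NOR x2) NOR (x1 NOR x2))))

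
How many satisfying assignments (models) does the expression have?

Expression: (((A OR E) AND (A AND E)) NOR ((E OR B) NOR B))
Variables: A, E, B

Satisfying assignments: (0,0,1), (0,1,0), (0,1,1), (1,0,1)
Count: 4 out of 8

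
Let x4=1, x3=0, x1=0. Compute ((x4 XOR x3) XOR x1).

Substituting: ((1 XOR 0) XOR 0)
= 1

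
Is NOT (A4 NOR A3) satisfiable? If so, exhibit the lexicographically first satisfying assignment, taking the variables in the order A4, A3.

A4=0, A3=1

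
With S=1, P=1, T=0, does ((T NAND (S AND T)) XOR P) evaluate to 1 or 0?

Substituting: ((0 NAND (1 AND 0)) XOR 1)
= 0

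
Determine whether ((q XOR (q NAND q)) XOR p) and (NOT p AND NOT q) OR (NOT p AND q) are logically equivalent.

Yes, they are equivalent — the two output columns agree on all 4 assignments:
p | q | Expression 1 | Expression 2
-----------------------------------
0 | 0 | 1 | 1
0 | 1 | 1 | 1
1 | 0 | 0 | 0
1 | 1 | 0 | 0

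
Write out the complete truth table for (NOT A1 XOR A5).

A1 | A5 | Output
----------------
0 | 0 | 1
0 | 1 | 0
1 | 0 | 0
1 | 1 | 1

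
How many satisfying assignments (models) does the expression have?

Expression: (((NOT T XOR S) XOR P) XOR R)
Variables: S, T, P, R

Satisfying assignments: (0,0,0,0), (0,0,1,1), (0,1,0,1), (0,1,1,0), (1,0,0,1), (1,0,1,0), (1,1,0,0), (1,1,1,1)
Count: 8 out of 16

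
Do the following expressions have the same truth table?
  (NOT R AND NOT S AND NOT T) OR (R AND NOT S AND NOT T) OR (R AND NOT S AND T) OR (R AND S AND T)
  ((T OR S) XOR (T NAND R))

Yes, they are equivalent — the two output columns agree on all 8 assignments:
R | S | T | Expression 1 | Expression 2
---------------------------------------
0 | 0 | 0 | 1 | 1
0 | 0 | 1 | 0 | 0
0 | 1 | 0 | 0 | 0
0 | 1 | 1 | 0 | 0
1 | 0 | 0 | 1 | 1
1 | 0 | 1 | 1 | 1
1 | 1 | 0 | 0 | 0
1 | 1 | 1 | 1 | 1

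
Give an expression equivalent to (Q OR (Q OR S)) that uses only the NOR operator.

((Q NOR ((Q NOR S) NOR (Q NOR S))) NOR (Q NOR ((Q NOR S) NOR (Q NOR S))))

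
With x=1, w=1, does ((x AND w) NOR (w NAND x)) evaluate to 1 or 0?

Substituting: ((1 AND 1) NOR (1 NAND 1))
= 0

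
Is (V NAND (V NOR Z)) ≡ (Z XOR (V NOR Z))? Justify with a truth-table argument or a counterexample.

No. Counterexample: with Z=0, V=1, Expression 1 = 1 but Expression 2 = 0.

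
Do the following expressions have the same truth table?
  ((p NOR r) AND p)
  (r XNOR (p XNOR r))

No. Counterexample: with p=1, r=0, Expression 1 = 0 but Expression 2 = 1.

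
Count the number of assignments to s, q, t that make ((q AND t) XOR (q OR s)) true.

Satisfying assignments: (0,1,0), (1,0,0), (1,0,1), (1,1,0)
Count: 4 out of 8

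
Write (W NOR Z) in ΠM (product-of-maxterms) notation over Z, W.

ΠM(1, 2, 3) = (Z OR NOT W) AND (NOT Z OR W) AND (NOT Z OR NOT W)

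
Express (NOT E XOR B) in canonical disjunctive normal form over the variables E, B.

(NOT E AND NOT B) OR (E AND B)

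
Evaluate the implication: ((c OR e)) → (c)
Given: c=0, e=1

Antecedent ((c OR e)) = 1; consequent (c) = 0.
1 → 0 = 0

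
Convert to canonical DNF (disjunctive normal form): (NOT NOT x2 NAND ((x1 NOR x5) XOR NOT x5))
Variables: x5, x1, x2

(NOT x5 AND NOT x1 AND NOT x2) OR (NOT x5 AND NOT x1 AND x2) OR (NOT x5 AND x1 AND NOT x2) OR (x5 AND NOT x1 AND NOT x2) OR (x5 AND NOT x1 AND x2) OR (x5 AND x1 AND NOT x2) OR (x5 AND x1 AND x2)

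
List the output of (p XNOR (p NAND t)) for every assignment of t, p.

t | p | Output
--------------
0 | 0 | 0
0 | 1 | 1
1 | 0 | 0
1 | 1 | 0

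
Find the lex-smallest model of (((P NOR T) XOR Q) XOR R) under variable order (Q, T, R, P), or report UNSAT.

Q=0, T=0, R=0, P=0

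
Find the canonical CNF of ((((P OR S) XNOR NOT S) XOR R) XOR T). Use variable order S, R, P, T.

(S OR R OR P OR T) AND (S OR R OR NOT P OR NOT T) AND (S OR NOT R OR P OR NOT T) AND (S OR NOT R OR NOT P OR T) AND (NOT S OR R OR P OR T) AND (NOT S OR R OR NOT P OR T) AND (NOT S OR NOT R OR P OR NOT T) AND (NOT S OR NOT R OR NOT P OR NOT T)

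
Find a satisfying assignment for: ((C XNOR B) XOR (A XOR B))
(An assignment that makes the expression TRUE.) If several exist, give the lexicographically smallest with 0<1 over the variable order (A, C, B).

A=0, C=0, B=0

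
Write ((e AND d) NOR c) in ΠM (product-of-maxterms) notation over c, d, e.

ΠM(3, 4, 5, 6, 7) = (c OR NOT d OR NOT e) AND (NOT c OR d OR e) AND (NOT c OR d OR NOT e) AND (NOT c OR NOT d OR e) AND (NOT c OR NOT d OR NOT e)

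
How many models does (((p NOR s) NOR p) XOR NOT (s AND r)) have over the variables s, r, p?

Satisfying assignments: (0,0,0), (0,0,1), (0,1,0), (0,1,1), (1,0,1), (1,1,0)
Count: 6 out of 8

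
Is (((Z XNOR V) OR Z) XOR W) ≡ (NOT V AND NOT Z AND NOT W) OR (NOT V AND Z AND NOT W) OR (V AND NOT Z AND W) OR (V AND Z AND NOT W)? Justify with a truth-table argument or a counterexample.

Yes, they are equivalent — the two output columns agree on all 8 assignments:
V | Z | W | Expression 1 | Expression 2
---------------------------------------
0 | 0 | 0 | 1 | 1
0 | 0 | 1 | 0 | 0
0 | 1 | 0 | 1 | 1
0 | 1 | 1 | 0 | 0
1 | 0 | 0 | 0 | 0
1 | 0 | 1 | 1 | 1
1 | 1 | 0 | 1 | 1
1 | 1 | 1 | 0 | 0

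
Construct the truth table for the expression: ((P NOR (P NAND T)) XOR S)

T | S | P | Output
------------------
0 | 0 | 0 | 0
0 | 0 | 1 | 0
0 | 1 | 0 | 1
0 | 1 | 1 | 1
1 | 0 | 0 | 0
1 | 0 | 1 | 0
1 | 1 | 0 | 1
1 | 1 | 1 | 1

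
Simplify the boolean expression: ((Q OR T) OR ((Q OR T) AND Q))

By absorption (E OR (E AND v) = E):
= (Q OR T)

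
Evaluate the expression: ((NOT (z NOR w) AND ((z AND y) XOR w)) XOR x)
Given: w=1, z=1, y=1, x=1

Substituting: ((NOT (1 NOR 1) AND ((1 AND 1) XOR 1)) XOR 1)
= 1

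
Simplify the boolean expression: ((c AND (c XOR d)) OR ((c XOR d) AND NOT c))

By distribution ((E AND v) OR (E AND NOT v) = E):
= (c XOR d)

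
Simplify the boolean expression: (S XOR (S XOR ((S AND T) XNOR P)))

By XOR self-cancellation ((E XOR v) XOR v = E):
= ((S AND T) XNOR P)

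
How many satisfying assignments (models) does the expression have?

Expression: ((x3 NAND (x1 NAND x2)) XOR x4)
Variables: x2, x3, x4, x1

Satisfying assignments: (0,0,0,0), (0,0,0,1), (0,1,1,0), (0,1,1,1), (1,0,0,0), (1,0,0,1), (1,1,0,1), (1,1,1,0)
Count: 8 out of 16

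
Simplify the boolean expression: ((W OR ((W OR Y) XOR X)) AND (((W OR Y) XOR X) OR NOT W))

By distribution ((E OR v) AND (E OR NOT v) = E):
= ((W OR Y) XOR X)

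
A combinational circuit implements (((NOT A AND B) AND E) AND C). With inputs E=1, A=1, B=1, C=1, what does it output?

Substituting: (((NOT 1 AND 1) AND 1) AND 1)
= 0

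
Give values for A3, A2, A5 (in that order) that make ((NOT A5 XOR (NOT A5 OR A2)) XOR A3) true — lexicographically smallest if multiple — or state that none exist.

A3=0, A2=1, A5=1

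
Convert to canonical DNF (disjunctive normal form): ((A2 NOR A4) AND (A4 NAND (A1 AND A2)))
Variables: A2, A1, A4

(NOT A2 AND NOT A1 AND NOT A4) OR (NOT A2 AND A1 AND NOT A4)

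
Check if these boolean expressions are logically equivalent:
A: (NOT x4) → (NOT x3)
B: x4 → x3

No, Inverse is not equivalent to original (counterexample: x3=0, x4=1)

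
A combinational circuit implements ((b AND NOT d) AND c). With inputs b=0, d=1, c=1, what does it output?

Substituting: ((0 AND NOT 1) AND 1)
= 0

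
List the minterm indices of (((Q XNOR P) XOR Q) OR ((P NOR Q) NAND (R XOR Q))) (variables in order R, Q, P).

Σm(0, 1, 2, 3, 4, 5, 6, 7) = (NOT R AND NOT Q AND NOT P) OR (NOT R AND NOT Q AND P) OR (NOT R AND Q AND NOT P) OR (NOT R AND Q AND P) OR (R AND NOT Q AND NOT P) OR (R AND NOT Q AND P) OR (R AND Q AND NOT P) OR (R AND Q AND P)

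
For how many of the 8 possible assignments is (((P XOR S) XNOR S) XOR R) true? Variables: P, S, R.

Satisfying assignments: (0,0,0), (0,1,0), (1,0,1), (1,1,1)
Count: 4 out of 8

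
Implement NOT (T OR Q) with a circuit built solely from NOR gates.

(((T NOR Q) NOR (T NOR Q)) NOR ((T NOR Q) NOR (T NOR Q)))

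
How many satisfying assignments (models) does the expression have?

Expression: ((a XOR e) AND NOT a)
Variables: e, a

Satisfying assignments: (1,0)
Count: 1 out of 4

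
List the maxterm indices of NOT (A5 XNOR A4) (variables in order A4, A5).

ΠM(0, 3) = (A4 OR A5) AND (NOT A4 OR NOT A5)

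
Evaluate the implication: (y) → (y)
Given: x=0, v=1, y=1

Antecedent (y) = 1; consequent (y) = 1.
1 → 1 = 1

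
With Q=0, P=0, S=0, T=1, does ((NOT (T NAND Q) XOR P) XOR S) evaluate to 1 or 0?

Substituting: ((NOT (1 NAND 0) XOR 0) XOR 0)
= 0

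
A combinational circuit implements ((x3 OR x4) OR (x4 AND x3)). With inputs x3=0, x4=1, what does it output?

Substituting: ((0 OR 1) OR (1 AND 0))
= 1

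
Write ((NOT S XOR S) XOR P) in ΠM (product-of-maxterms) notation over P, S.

ΠM(2, 3) = (NOT P OR S) AND (NOT P OR NOT S)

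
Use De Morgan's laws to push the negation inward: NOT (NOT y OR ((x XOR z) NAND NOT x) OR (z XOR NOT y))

y AND NOT ((x XOR z) NAND NOT x) AND NOT (z XOR NOT y)
De Morgan's: NOT(OR of terms) = AND of negations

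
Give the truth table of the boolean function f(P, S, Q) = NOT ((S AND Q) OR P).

P | S | Q | Output
------------------
0 | 0 | 0 | 1
0 | 0 | 1 | 1
0 | 1 | 0 | 1
0 | 1 | 1 | 0
1 | 0 | 0 | 0
1 | 0 | 1 | 0
1 | 1 | 0 | 0
1 | 1 | 1 | 0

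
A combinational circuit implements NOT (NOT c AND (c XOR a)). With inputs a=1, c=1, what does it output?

Substituting: NOT (NOT 1 AND (1 XOR 1))
= 1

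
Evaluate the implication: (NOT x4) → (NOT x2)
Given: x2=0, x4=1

Antecedent (NOT x4) = 0; consequent (NOT x2) = 1.
0 → 1 = 1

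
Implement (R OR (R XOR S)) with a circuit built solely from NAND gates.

((R NAND R) NAND (((R NAND (R NAND S)) NAND (S NAND (R NAND S))) NAND ((R NAND (R NAND S)) NAND (S NAND (R NAND S)))))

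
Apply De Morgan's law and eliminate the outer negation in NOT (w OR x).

NOT w AND NOT x
De Morgan's: NOT(OR of terms) = AND of negations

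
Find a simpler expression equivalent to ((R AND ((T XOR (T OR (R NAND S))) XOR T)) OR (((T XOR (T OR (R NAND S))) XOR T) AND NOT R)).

By distribution ((E AND v) OR (E AND NOT v) = E) then XOR self-cancellation ((E XOR v) XOR v = E):
= (T OR (R NAND S))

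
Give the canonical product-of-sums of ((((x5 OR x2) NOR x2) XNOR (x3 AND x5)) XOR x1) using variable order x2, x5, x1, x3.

ΠM(0, 1, 5, 6, 10, 11, 13, 14) = (x2 OR x5 OR x1 OR x3) AND (x2 OR x5 OR x1 OR NOT x3) AND (x2 OR NOT x5 OR x1 OR NOT x3) AND (x2 OR NOT x5 OR NOT x1 OR x3) AND (NOT x2 OR x5 OR NOT x1 OR x3) AND (NOT x2 OR x5 OR NOT x1 OR NOT x3) AND (NOT x2 OR NOT x5 OR x1 OR NOT x3) AND (NOT x2 OR NOT x5 OR NOT x1 OR x3)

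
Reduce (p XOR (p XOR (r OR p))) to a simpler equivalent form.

By XOR self-cancellation ((E XOR v) XOR v = E):
= (r OR p)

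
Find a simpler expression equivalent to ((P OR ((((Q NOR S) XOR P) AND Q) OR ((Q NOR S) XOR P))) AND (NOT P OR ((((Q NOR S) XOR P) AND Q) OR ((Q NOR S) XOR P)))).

By distribution ((E OR v) AND (E OR NOT v) = E) then absorption (E OR (E AND v) = E):
= ((Q NOR S) XOR P)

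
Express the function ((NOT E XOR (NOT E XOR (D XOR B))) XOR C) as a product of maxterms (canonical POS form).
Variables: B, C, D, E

ΠM(0, 1, 6, 7, 10, 11, 12, 13) = (B OR C OR D OR E) AND (B OR C OR D OR NOT E) AND (B OR NOT C OR NOT D OR E) AND (B OR NOT C OR NOT D OR NOT E) AND (NOT B OR C OR NOT D OR E) AND (NOT B OR C OR NOT D OR NOT E) AND (NOT B OR NOT C OR D OR E) AND (NOT B OR NOT C OR D OR NOT E)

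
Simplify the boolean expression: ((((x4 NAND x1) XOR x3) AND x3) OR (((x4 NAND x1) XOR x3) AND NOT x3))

By distribution ((E AND v) OR (E AND NOT v) = E):
= ((x4 NAND x1) XOR x3)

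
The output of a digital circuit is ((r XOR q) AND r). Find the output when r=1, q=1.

Substituting: ((1 XOR 1) AND 1)
= 0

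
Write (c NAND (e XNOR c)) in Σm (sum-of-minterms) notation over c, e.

Σm(0, 1, 2) = (NOT c AND NOT e) OR (NOT c AND e) OR (c AND NOT e)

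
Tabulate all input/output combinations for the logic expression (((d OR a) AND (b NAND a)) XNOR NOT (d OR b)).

b | d | a | Output
------------------
0 | 0 | 0 | 0
0 | 0 | 1 | 1
0 | 1 | 0 | 0
0 | 1 | 1 | 0
1 | 0 | 0 | 1
1 | 0 | 1 | 1
1 | 1 | 0 | 0
1 | 1 | 1 | 1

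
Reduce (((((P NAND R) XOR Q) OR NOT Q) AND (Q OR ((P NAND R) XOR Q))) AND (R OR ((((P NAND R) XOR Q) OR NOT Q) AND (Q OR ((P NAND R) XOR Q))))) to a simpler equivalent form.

By absorption (E AND (E OR v) = E) then distribution ((E OR v) AND (E OR NOT v) = E):
= ((P NAND R) XOR Q)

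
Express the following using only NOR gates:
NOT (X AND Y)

(((X NOR X) NOR (Y NOR Y)) NOR ((X NOR X) NOR (Y NOR Y)))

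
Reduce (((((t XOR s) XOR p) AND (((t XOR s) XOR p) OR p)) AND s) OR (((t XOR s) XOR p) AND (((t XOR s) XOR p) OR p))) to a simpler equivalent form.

By absorption (E OR (E AND v) = E) then absorption (E AND (E OR v) = E):
= ((t XOR s) XOR p)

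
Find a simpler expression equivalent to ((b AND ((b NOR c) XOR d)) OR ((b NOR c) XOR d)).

By absorption (E OR (E AND v) = E):
= ((b NOR c) XOR d)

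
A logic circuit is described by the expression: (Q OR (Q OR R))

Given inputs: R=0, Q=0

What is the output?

Substituting: (0 OR (0 OR 0))
= 0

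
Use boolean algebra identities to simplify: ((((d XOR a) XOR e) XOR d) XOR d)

By XOR self-cancellation ((E XOR v) XOR v = E):
= ((d XOR a) XOR e)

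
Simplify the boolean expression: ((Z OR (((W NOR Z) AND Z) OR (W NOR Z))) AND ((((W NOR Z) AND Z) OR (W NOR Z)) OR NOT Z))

By distribution ((E OR v) AND (E OR NOT v) = E) then absorption (E OR (E AND v) = E):
= (W NOR Z)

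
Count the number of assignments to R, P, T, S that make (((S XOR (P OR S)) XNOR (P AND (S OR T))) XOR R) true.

Satisfying assignments: (0,0,0,0), (0,0,0,1), (0,0,1,0), (0,0,1,1), (0,1,1,0), (1,1,0,0), (1,1,0,1), (1,1,1,1)
Count: 8 out of 16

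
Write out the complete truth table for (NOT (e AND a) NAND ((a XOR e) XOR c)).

a | e | c | Output
------------------
0 | 0 | 0 | 1
0 | 0 | 1 | 0
0 | 1 | 0 | 0
0 | 1 | 1 | 1
1 | 0 | 0 | 0
1 | 0 | 1 | 1
1 | 1 | 0 | 1
1 | 1 | 1 | 1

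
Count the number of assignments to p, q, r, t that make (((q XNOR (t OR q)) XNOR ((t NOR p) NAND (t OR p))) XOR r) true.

Satisfying assignments: (0,0,0,0), (0,0,1,1), (0,1,0,0), (0,1,0,1), (1,0,0,0), (1,0,1,1), (1,1,0,0), (1,1,0,1)
Count: 8 out of 16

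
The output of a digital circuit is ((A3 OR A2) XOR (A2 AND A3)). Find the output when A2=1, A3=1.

Substituting: ((1 OR 1) XOR (1 AND 1))
= 0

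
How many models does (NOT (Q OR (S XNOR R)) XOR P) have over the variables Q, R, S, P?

Satisfying assignments: (0,0,0,1), (0,0,1,0), (0,1,0,0), (0,1,1,1), (1,0,0,1), (1,0,1,1), (1,1,0,1), (1,1,1,1)
Count: 8 out of 16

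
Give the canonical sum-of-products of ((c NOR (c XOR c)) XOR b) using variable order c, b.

Σm(0, 3) = (NOT c AND NOT b) OR (c AND b)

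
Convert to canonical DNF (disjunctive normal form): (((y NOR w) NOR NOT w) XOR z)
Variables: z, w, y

(NOT z AND w AND NOT y) OR (NOT z AND w AND y) OR (z AND NOT w AND NOT y) OR (z AND NOT w AND y)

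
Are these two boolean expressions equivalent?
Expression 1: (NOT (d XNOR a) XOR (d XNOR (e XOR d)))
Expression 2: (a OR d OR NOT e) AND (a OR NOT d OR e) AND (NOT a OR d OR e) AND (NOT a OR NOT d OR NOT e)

Yes, they are equivalent — the two output columns agree on all 8 assignments:
a | d | e | Expression 1 | Expression 2
---------------------------------------
0 | 0 | 0 | 1 | 1
0 | 0 | 1 | 0 | 0
0 | 1 | 0 | 0 | 0
0 | 1 | 1 | 1 | 1
1 | 0 | 0 | 0 | 0
1 | 0 | 1 | 1 | 1
1 | 1 | 0 | 1 | 1
1 | 1 | 1 | 0 | 0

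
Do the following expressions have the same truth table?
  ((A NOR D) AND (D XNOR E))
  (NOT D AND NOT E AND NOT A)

Yes, they are equivalent — the two output columns agree on all 8 assignments:
D | E | A | Expression 1 | Expression 2
---------------------------------------
0 | 0 | 0 | 1 | 1
0 | 0 | 1 | 0 | 0
0 | 1 | 0 | 0 | 0
0 | 1 | 1 | 0 | 0
1 | 0 | 0 | 0 | 0
1 | 0 | 1 | 0 | 0
1 | 1 | 0 | 0 | 0
1 | 1 | 1 | 0 | 0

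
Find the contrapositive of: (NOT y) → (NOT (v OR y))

Contrapositive: (v OR y) → y
Note: A statement and its contrapositive are logically equivalent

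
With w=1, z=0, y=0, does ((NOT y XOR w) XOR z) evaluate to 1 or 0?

Substituting: ((NOT 0 XOR 1) XOR 0)
= 0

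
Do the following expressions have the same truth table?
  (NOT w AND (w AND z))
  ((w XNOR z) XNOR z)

No. Counterexample: with w=1, z=0, Expression 1 = 0 but Expression 2 = 1.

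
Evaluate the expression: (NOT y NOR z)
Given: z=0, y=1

Substituting: (NOT 1 NOR 0)
= 1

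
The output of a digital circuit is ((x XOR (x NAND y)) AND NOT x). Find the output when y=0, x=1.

Substituting: ((1 XOR (1 NAND 0)) AND NOT 1)
= 0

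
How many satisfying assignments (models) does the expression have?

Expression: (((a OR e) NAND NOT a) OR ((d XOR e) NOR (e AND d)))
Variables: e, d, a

Satisfying assignments: (0,0,0), (0,0,1), (0,1,0), (0,1,1), (1,0,1), (1,1,1)
Count: 6 out of 8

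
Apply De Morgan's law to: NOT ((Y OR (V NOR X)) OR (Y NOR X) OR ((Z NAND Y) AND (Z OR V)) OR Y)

NOT (Y OR (V NOR X)) AND NOT (Y NOR X) AND NOT ((Z NAND Y) AND (Z OR V)) AND NOT Y
De Morgan's: NOT(OR of terms) = AND of negations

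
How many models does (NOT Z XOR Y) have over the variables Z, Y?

Satisfying assignments: (0,0), (1,1)
Count: 2 out of 4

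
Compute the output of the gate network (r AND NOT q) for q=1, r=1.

Substituting: (1 AND NOT 1)
= 0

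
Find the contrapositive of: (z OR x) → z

Contrapositive: NOT z → NOT (z OR x)
Note: A statement and its contrapositive are logically equivalent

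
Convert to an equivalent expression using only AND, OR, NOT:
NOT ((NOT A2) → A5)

(NOT A2) AND NOT A5
(Negated implication: NOT(A → B) = A AND NOT B)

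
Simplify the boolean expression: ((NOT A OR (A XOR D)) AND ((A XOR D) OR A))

By distribution ((E OR v) AND (E OR NOT v) = E):
= (A XOR D)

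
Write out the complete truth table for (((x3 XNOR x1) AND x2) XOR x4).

x4 | x1 | x2 | x3 | Output
--------------------------
0 | 0 | 0 | 0 | 0
0 | 0 | 0 | 1 | 0
0 | 0 | 1 | 0 | 1
0 | 0 | 1 | 1 | 0
0 | 1 | 0 | 0 | 0
0 | 1 | 0 | 1 | 0
0 | 1 | 1 | 0 | 0
0 | 1 | 1 | 1 | 1
1 | 0 | 0 | 0 | 1
1 | 0 | 0 | 1 | 1
1 | 0 | 1 | 0 | 0
1 | 0 | 1 | 1 | 1
1 | 1 | 0 | 0 | 1
1 | 1 | 0 | 1 | 1
1 | 1 | 1 | 0 | 1
1 | 1 | 1 | 1 | 0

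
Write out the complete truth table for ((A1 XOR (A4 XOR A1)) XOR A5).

A5 | A4 | A1 | Output
---------------------
0 | 0 | 0 | 0
0 | 0 | 1 | 0
0 | 1 | 0 | 1
0 | 1 | 1 | 1
1 | 0 | 0 | 1
1 | 0 | 1 | 1
1 | 1 | 0 | 0
1 | 1 | 1 | 0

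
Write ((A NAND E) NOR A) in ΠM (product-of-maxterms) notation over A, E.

ΠM(0, 1, 2, 3) = (A OR E) AND (A OR NOT E) AND (NOT A OR E) AND (NOT A OR NOT E)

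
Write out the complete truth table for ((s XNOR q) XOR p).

q | p | s | Output
------------------
0 | 0 | 0 | 1
0 | 0 | 1 | 0
0 | 1 | 0 | 0
0 | 1 | 1 | 1
1 | 0 | 0 | 0
1 | 0 | 1 | 1
1 | 1 | 0 | 1
1 | 1 | 1 | 0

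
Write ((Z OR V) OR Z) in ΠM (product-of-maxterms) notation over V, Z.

ΠM(0) = (V OR Z)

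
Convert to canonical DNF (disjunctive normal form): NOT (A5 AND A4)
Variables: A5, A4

(NOT A5 AND NOT A4) OR (NOT A5 AND A4) OR (A5 AND NOT A4)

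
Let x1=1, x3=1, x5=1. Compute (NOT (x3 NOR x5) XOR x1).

Substituting: (NOT (1 NOR 1) XOR 1)
= 0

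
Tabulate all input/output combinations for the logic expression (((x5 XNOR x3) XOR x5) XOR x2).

x5 | x3 | x2 | Output
---------------------
0 | 0 | 0 | 1
0 | 0 | 1 | 0
0 | 1 | 0 | 0
0 | 1 | 1 | 1
1 | 0 | 0 | 1
1 | 0 | 1 | 0
1 | 1 | 0 | 0
1 | 1 | 1 | 1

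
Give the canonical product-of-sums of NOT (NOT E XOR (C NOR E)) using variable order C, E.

ΠM(2) = (NOT C OR E)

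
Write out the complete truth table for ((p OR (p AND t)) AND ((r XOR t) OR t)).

r | t | p | Output
------------------
0 | 0 | 0 | 0
0 | 0 | 1 | 0
0 | 1 | 0 | 0
0 | 1 | 1 | 1
1 | 0 | 0 | 0
1 | 0 | 1 | 1
1 | 1 | 0 | 0
1 | 1 | 1 | 1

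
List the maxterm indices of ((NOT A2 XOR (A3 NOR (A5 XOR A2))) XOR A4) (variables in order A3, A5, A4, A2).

ΠM(0, 1, 6, 7, 9, 10, 13, 14) = (A3 OR A5 OR A4 OR A2) AND (A3 OR A5 OR A4 OR NOT A2) AND (A3 OR NOT A5 OR NOT A4 OR A2) AND (A3 OR NOT A5 OR NOT A4 OR NOT A2) AND (NOT A3 OR A5 OR A4 OR NOT A2) AND (NOT A3 OR A5 OR NOT A4 OR A2) AND (NOT A3 OR NOT A5 OR A4 OR NOT A2) AND (NOT A3 OR NOT A5 OR NOT A4 OR A2)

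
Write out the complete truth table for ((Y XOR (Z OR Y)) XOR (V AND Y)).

V | Z | Y | Output
------------------
0 | 0 | 0 | 0
0 | 0 | 1 | 0
0 | 1 | 0 | 1
0 | 1 | 1 | 0
1 | 0 | 0 | 0
1 | 0 | 1 | 1
1 | 1 | 0 | 1
1 | 1 | 1 | 1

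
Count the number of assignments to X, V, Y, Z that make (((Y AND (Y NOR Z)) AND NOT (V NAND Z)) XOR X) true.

Satisfying assignments: (1,0,0,0), (1,0,0,1), (1,0,1,0), (1,0,1,1), (1,1,0,0), (1,1,0,1), (1,1,1,0), (1,1,1,1)
Count: 8 out of 16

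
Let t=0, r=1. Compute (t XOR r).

Substituting: (0 XOR 1)
= 1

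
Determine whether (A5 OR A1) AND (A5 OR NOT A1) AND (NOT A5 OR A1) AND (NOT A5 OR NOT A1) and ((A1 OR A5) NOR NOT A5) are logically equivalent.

Yes, they are equivalent — the two output columns agree on all 4 assignments:
A5 | A1 | Expression 1 | Expression 2
-------------------------------------
0 | 0 | 0 | 0
0 | 1 | 0 | 0
1 | 0 | 0 | 0
1 | 1 | 0 | 0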